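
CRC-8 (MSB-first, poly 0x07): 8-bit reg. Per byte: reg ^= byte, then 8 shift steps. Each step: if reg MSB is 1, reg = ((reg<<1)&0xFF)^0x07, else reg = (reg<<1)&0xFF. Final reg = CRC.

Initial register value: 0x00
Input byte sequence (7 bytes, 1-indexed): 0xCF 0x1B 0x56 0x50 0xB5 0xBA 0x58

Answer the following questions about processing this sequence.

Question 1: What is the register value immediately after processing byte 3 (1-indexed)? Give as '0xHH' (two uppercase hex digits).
Answer: 0xAF

Derivation:
After byte 1 (0xCF): reg=0x63
After byte 2 (0x1B): reg=0x6F
After byte 3 (0x56): reg=0xAF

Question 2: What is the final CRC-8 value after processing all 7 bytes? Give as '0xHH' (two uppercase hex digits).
Answer: 0xB9

Derivation:
After byte 1 (0xCF): reg=0x63
After byte 2 (0x1B): reg=0x6F
After byte 3 (0x56): reg=0xAF
After byte 4 (0x50): reg=0xF3
After byte 5 (0xB5): reg=0xD5
After byte 6 (0xBA): reg=0x0A
After byte 7 (0x58): reg=0xB9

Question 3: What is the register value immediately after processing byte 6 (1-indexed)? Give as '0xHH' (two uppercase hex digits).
Answer: 0x0A

Derivation:
After byte 1 (0xCF): reg=0x63
After byte 2 (0x1B): reg=0x6F
After byte 3 (0x56): reg=0xAF
After byte 4 (0x50): reg=0xF3
After byte 5 (0xB5): reg=0xD5
After byte 6 (0xBA): reg=0x0A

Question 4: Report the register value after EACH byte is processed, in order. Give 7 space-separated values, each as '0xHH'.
0x63 0x6F 0xAF 0xF3 0xD5 0x0A 0xB9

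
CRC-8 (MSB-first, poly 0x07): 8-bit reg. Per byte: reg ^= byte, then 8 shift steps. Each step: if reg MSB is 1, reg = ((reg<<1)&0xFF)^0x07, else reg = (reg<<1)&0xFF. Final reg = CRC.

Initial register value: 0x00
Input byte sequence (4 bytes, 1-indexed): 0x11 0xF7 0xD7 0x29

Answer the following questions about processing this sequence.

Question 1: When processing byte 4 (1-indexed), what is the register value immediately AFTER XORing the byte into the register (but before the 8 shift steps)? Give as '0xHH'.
Register before byte 4: 0x9D
Byte 4: 0x29
0x9D XOR 0x29 = 0xB4

Answer: 0xB4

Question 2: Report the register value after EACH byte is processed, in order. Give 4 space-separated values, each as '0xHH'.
0x77 0x89 0x9D 0x05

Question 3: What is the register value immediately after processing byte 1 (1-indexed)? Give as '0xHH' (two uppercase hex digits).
Answer: 0x77

Derivation:
After byte 1 (0x11): reg=0x77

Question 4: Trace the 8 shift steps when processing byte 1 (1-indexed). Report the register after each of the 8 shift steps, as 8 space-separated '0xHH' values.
Answer: 0x22 0x44 0x88 0x17 0x2E 0x5C 0xB8 0x77

Derivation:
Register before byte 1: 0x00
After XOR with byte 0x11: 0x11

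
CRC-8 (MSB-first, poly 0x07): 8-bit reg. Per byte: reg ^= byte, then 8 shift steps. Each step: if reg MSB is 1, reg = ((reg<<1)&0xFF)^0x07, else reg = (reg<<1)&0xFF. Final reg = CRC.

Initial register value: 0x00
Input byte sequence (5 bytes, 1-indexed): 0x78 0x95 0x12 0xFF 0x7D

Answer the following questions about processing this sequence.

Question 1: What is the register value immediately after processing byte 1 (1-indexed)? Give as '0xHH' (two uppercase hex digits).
After byte 1 (0x78): reg=0x6F

Answer: 0x6F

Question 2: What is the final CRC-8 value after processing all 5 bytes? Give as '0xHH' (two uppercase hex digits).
After byte 1 (0x78): reg=0x6F
After byte 2 (0x95): reg=0xE8
After byte 3 (0x12): reg=0xE8
After byte 4 (0xFF): reg=0x65
After byte 5 (0x7D): reg=0x48

Answer: 0x48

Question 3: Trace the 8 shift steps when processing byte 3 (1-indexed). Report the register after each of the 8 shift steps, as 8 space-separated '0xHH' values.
Answer: 0xF3 0xE1 0xC5 0x8D 0x1D 0x3A 0x74 0xE8

Derivation:
After byte 1 (0x78): reg=0x6F
After byte 2 (0x95): reg=0xE8
Register before byte 3: 0xE8
After XOR with byte 0x12: 0xFA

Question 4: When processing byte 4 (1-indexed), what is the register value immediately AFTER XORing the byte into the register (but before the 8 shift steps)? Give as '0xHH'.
Register before byte 4: 0xE8
Byte 4: 0xFF
0xE8 XOR 0xFF = 0x17

Answer: 0x17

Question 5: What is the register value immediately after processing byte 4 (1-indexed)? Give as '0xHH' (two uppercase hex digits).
Answer: 0x65

Derivation:
After byte 1 (0x78): reg=0x6F
After byte 2 (0x95): reg=0xE8
After byte 3 (0x12): reg=0xE8
After byte 4 (0xFF): reg=0x65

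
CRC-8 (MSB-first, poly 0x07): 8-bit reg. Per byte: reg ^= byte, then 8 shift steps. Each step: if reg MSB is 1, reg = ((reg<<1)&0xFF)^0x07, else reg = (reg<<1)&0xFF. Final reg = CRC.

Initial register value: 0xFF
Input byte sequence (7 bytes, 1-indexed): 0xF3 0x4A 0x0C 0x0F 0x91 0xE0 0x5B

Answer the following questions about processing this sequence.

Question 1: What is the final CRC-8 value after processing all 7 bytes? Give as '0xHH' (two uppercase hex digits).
After byte 1 (0xF3): reg=0x24
After byte 2 (0x4A): reg=0x0D
After byte 3 (0x0C): reg=0x07
After byte 4 (0x0F): reg=0x38
After byte 5 (0x91): reg=0x56
After byte 6 (0xE0): reg=0x0B
After byte 7 (0x5B): reg=0xB7

Answer: 0xB7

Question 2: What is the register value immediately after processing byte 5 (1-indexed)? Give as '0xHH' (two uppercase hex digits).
Answer: 0x56

Derivation:
After byte 1 (0xF3): reg=0x24
After byte 2 (0x4A): reg=0x0D
After byte 3 (0x0C): reg=0x07
After byte 4 (0x0F): reg=0x38
After byte 5 (0x91): reg=0x56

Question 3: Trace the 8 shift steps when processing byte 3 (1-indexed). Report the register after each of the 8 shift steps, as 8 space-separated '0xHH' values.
After byte 1 (0xF3): reg=0x24
After byte 2 (0x4A): reg=0x0D
Register before byte 3: 0x0D
After XOR with byte 0x0C: 0x01

Answer: 0x02 0x04 0x08 0x10 0x20 0x40 0x80 0x07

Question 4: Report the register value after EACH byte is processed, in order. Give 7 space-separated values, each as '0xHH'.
0x24 0x0D 0x07 0x38 0x56 0x0B 0xB7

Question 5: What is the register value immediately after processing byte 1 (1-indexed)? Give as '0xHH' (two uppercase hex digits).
Answer: 0x24

Derivation:
After byte 1 (0xF3): reg=0x24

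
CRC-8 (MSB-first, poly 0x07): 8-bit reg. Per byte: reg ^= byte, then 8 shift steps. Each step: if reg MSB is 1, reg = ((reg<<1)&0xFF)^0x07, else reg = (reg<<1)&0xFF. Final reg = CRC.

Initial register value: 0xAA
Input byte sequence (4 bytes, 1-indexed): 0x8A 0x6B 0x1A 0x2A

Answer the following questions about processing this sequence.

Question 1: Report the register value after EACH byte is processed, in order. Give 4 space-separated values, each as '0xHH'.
0xE0 0xB8 0x67 0xE4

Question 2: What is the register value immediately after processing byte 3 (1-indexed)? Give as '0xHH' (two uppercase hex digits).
Answer: 0x67

Derivation:
After byte 1 (0x8A): reg=0xE0
After byte 2 (0x6B): reg=0xB8
After byte 3 (0x1A): reg=0x67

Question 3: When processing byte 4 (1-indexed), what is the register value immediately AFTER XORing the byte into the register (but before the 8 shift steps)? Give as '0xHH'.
Register before byte 4: 0x67
Byte 4: 0x2A
0x67 XOR 0x2A = 0x4D

Answer: 0x4D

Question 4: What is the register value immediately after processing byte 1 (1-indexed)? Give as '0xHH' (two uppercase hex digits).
Answer: 0xE0

Derivation:
After byte 1 (0x8A): reg=0xE0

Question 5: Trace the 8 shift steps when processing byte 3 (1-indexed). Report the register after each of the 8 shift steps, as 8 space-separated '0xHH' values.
After byte 1 (0x8A): reg=0xE0
After byte 2 (0x6B): reg=0xB8
Register before byte 3: 0xB8
After XOR with byte 0x1A: 0xA2

Answer: 0x43 0x86 0x0B 0x16 0x2C 0x58 0xB0 0x67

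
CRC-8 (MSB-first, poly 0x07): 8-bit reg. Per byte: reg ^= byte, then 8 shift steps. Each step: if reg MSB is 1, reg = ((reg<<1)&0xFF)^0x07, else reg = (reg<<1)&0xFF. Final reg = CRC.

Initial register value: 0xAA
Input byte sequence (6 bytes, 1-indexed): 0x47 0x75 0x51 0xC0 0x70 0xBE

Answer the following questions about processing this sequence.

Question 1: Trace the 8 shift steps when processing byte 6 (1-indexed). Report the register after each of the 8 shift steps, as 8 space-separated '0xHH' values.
After byte 1 (0x47): reg=0x8D
After byte 2 (0x75): reg=0xE6
After byte 3 (0x51): reg=0x0C
After byte 4 (0xC0): reg=0x6A
After byte 5 (0x70): reg=0x46
Register before byte 6: 0x46
After XOR with byte 0xBE: 0xF8

Answer: 0xF7 0xE9 0xD5 0xAD 0x5D 0xBA 0x73 0xE6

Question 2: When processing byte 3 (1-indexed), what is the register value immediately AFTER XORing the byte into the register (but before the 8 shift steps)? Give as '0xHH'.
Register before byte 3: 0xE6
Byte 3: 0x51
0xE6 XOR 0x51 = 0xB7

Answer: 0xB7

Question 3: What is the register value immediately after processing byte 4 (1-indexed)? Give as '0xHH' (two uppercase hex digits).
After byte 1 (0x47): reg=0x8D
After byte 2 (0x75): reg=0xE6
After byte 3 (0x51): reg=0x0C
After byte 4 (0xC0): reg=0x6A

Answer: 0x6A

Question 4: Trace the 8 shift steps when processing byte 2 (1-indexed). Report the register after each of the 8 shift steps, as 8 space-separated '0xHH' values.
Answer: 0xF7 0xE9 0xD5 0xAD 0x5D 0xBA 0x73 0xE6

Derivation:
After byte 1 (0x47): reg=0x8D
Register before byte 2: 0x8D
After XOR with byte 0x75: 0xF8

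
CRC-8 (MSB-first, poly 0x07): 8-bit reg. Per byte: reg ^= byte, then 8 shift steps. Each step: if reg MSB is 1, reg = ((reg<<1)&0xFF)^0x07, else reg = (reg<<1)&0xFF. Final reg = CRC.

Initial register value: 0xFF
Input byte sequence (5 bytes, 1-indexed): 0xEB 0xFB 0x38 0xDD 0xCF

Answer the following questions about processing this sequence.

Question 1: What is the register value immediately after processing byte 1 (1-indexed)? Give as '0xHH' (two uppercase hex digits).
After byte 1 (0xEB): reg=0x6C

Answer: 0x6C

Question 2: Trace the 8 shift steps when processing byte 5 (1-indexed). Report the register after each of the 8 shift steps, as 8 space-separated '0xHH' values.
After byte 1 (0xEB): reg=0x6C
After byte 2 (0xFB): reg=0xEC
After byte 3 (0x38): reg=0x22
After byte 4 (0xDD): reg=0xF3
Register before byte 5: 0xF3
After XOR with byte 0xCF: 0x3C

Answer: 0x78 0xF0 0xE7 0xC9 0x95 0x2D 0x5A 0xB4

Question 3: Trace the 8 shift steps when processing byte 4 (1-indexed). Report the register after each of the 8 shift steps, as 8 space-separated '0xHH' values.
Answer: 0xF9 0xF5 0xED 0xDD 0xBD 0x7D 0xFA 0xF3

Derivation:
After byte 1 (0xEB): reg=0x6C
After byte 2 (0xFB): reg=0xEC
After byte 3 (0x38): reg=0x22
Register before byte 4: 0x22
After XOR with byte 0xDD: 0xFF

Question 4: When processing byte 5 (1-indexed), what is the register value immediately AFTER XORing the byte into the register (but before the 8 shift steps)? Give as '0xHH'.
Answer: 0x3C

Derivation:
Register before byte 5: 0xF3
Byte 5: 0xCF
0xF3 XOR 0xCF = 0x3C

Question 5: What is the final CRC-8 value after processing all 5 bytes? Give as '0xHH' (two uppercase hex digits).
After byte 1 (0xEB): reg=0x6C
After byte 2 (0xFB): reg=0xEC
After byte 3 (0x38): reg=0x22
After byte 4 (0xDD): reg=0xF3
After byte 5 (0xCF): reg=0xB4

Answer: 0xB4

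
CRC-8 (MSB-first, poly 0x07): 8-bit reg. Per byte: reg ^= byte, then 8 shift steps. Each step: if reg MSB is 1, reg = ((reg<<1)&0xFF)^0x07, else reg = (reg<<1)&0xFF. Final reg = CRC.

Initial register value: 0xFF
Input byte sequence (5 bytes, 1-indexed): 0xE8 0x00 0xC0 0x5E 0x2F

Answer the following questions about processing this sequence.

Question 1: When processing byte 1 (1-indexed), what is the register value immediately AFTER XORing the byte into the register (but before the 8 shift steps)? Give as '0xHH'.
Answer: 0x17

Derivation:
Register before byte 1: 0xFF
Byte 1: 0xE8
0xFF XOR 0xE8 = 0x17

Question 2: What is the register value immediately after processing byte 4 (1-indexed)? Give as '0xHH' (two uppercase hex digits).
Answer: 0x75

Derivation:
After byte 1 (0xE8): reg=0x65
After byte 2 (0x00): reg=0x3C
After byte 3 (0xC0): reg=0xFA
After byte 4 (0x5E): reg=0x75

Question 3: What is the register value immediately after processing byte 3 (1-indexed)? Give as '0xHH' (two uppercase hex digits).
Answer: 0xFA

Derivation:
After byte 1 (0xE8): reg=0x65
After byte 2 (0x00): reg=0x3C
After byte 3 (0xC0): reg=0xFA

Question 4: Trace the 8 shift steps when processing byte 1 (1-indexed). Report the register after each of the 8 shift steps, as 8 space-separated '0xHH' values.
Register before byte 1: 0xFF
After XOR with byte 0xE8: 0x17

Answer: 0x2E 0x5C 0xB8 0x77 0xEE 0xDB 0xB1 0x65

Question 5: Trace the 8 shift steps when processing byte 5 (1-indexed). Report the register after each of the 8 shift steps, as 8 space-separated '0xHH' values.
After byte 1 (0xE8): reg=0x65
After byte 2 (0x00): reg=0x3C
After byte 3 (0xC0): reg=0xFA
After byte 4 (0x5E): reg=0x75
Register before byte 5: 0x75
After XOR with byte 0x2F: 0x5A

Answer: 0xB4 0x6F 0xDE 0xBB 0x71 0xE2 0xC3 0x81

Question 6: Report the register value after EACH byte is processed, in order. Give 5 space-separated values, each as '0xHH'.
0x65 0x3C 0xFA 0x75 0x81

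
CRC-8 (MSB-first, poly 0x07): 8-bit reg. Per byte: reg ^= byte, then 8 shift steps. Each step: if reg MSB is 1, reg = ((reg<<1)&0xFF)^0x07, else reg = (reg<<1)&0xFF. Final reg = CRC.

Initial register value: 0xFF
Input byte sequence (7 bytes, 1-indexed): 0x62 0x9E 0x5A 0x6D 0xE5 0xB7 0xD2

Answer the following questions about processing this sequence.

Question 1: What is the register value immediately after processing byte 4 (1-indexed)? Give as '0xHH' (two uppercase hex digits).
After byte 1 (0x62): reg=0xDA
After byte 2 (0x9E): reg=0xDB
After byte 3 (0x5A): reg=0x8E
After byte 4 (0x6D): reg=0xA7

Answer: 0xA7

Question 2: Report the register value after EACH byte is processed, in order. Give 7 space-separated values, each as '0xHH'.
0xDA 0xDB 0x8E 0xA7 0xC9 0x7D 0x44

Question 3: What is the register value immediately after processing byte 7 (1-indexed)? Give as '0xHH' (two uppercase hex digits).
After byte 1 (0x62): reg=0xDA
After byte 2 (0x9E): reg=0xDB
After byte 3 (0x5A): reg=0x8E
After byte 4 (0x6D): reg=0xA7
After byte 5 (0xE5): reg=0xC9
After byte 6 (0xB7): reg=0x7D
After byte 7 (0xD2): reg=0x44

Answer: 0x44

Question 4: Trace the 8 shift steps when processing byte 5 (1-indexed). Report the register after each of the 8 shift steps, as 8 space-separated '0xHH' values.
Answer: 0x84 0x0F 0x1E 0x3C 0x78 0xF0 0xE7 0xC9

Derivation:
After byte 1 (0x62): reg=0xDA
After byte 2 (0x9E): reg=0xDB
After byte 3 (0x5A): reg=0x8E
After byte 4 (0x6D): reg=0xA7
Register before byte 5: 0xA7
After XOR with byte 0xE5: 0x42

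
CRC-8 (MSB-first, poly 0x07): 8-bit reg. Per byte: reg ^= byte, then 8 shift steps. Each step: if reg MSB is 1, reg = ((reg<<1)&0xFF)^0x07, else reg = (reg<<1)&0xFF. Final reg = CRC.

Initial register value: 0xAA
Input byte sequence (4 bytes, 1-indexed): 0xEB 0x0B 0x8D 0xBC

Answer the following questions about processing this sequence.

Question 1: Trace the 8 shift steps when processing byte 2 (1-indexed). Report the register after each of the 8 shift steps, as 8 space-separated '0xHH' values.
After byte 1 (0xEB): reg=0xC0
Register before byte 2: 0xC0
After XOR with byte 0x0B: 0xCB

Answer: 0x91 0x25 0x4A 0x94 0x2F 0x5E 0xBC 0x7F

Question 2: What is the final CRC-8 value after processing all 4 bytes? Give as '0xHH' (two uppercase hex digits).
Answer: 0x03

Derivation:
After byte 1 (0xEB): reg=0xC0
After byte 2 (0x0B): reg=0x7F
After byte 3 (0x8D): reg=0xD0
After byte 4 (0xBC): reg=0x03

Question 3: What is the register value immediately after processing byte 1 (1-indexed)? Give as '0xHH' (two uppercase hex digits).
Answer: 0xC0

Derivation:
After byte 1 (0xEB): reg=0xC0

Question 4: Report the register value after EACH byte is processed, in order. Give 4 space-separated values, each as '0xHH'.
0xC0 0x7F 0xD0 0x03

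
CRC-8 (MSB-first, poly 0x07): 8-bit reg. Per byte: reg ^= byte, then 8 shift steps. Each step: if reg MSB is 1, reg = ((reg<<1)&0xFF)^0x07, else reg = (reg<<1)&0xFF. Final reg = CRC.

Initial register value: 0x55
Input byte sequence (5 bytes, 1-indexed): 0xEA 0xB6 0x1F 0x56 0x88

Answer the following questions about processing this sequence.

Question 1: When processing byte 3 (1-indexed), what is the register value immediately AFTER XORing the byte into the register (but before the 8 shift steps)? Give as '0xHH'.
Answer: 0x98

Derivation:
Register before byte 3: 0x87
Byte 3: 0x1F
0x87 XOR 0x1F = 0x98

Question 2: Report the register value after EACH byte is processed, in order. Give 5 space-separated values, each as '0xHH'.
0x34 0x87 0xC1 0xEC 0x3B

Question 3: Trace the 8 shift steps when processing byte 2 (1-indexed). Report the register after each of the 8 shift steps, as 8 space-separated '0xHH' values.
After byte 1 (0xEA): reg=0x34
Register before byte 2: 0x34
After XOR with byte 0xB6: 0x82

Answer: 0x03 0x06 0x0C 0x18 0x30 0x60 0xC0 0x87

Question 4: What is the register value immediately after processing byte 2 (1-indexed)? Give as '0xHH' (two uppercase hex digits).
Answer: 0x87

Derivation:
After byte 1 (0xEA): reg=0x34
After byte 2 (0xB6): reg=0x87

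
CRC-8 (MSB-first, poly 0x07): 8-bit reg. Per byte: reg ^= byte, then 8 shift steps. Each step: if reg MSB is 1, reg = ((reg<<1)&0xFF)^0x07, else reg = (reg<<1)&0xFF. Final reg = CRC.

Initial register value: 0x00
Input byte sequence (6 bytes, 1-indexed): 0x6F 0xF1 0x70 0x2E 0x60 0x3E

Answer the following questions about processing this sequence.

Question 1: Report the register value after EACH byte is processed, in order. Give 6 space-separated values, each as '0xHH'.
0x0A 0xEF 0xD4 0xE8 0xB1 0xA4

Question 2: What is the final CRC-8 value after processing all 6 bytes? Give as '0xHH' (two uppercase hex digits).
After byte 1 (0x6F): reg=0x0A
After byte 2 (0xF1): reg=0xEF
After byte 3 (0x70): reg=0xD4
After byte 4 (0x2E): reg=0xE8
After byte 5 (0x60): reg=0xB1
After byte 6 (0x3E): reg=0xA4

Answer: 0xA4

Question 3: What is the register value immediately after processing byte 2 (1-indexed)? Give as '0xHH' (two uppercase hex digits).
Answer: 0xEF

Derivation:
After byte 1 (0x6F): reg=0x0A
After byte 2 (0xF1): reg=0xEF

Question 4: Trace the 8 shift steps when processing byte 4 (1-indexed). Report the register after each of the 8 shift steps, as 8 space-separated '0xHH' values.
Answer: 0xF3 0xE1 0xC5 0x8D 0x1D 0x3A 0x74 0xE8

Derivation:
After byte 1 (0x6F): reg=0x0A
After byte 2 (0xF1): reg=0xEF
After byte 3 (0x70): reg=0xD4
Register before byte 4: 0xD4
After XOR with byte 0x2E: 0xFA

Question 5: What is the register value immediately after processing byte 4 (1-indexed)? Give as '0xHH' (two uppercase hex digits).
After byte 1 (0x6F): reg=0x0A
After byte 2 (0xF1): reg=0xEF
After byte 3 (0x70): reg=0xD4
After byte 4 (0x2E): reg=0xE8

Answer: 0xE8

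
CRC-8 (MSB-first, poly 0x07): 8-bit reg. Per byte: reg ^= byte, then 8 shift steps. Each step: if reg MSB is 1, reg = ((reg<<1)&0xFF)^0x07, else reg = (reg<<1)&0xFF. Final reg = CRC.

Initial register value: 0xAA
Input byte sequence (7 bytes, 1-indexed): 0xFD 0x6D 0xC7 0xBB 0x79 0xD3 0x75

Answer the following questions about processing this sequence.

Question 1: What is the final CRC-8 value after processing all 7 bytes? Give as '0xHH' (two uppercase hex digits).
Answer: 0xFA

Derivation:
After byte 1 (0xFD): reg=0xA2
After byte 2 (0x6D): reg=0x63
After byte 3 (0xC7): reg=0x75
After byte 4 (0xBB): reg=0x64
After byte 5 (0x79): reg=0x53
After byte 6 (0xD3): reg=0x89
After byte 7 (0x75): reg=0xFA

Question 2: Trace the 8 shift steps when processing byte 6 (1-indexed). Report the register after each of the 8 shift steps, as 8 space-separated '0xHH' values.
Answer: 0x07 0x0E 0x1C 0x38 0x70 0xE0 0xC7 0x89

Derivation:
After byte 1 (0xFD): reg=0xA2
After byte 2 (0x6D): reg=0x63
After byte 3 (0xC7): reg=0x75
After byte 4 (0xBB): reg=0x64
After byte 5 (0x79): reg=0x53
Register before byte 6: 0x53
After XOR with byte 0xD3: 0x80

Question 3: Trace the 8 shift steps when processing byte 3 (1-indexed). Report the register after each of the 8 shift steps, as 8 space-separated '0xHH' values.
Answer: 0x4F 0x9E 0x3B 0x76 0xEC 0xDF 0xB9 0x75

Derivation:
After byte 1 (0xFD): reg=0xA2
After byte 2 (0x6D): reg=0x63
Register before byte 3: 0x63
After XOR with byte 0xC7: 0xA4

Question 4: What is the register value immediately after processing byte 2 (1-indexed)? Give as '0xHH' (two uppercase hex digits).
Answer: 0x63

Derivation:
After byte 1 (0xFD): reg=0xA2
After byte 2 (0x6D): reg=0x63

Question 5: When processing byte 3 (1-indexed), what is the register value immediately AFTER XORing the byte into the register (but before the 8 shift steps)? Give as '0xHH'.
Register before byte 3: 0x63
Byte 3: 0xC7
0x63 XOR 0xC7 = 0xA4

Answer: 0xA4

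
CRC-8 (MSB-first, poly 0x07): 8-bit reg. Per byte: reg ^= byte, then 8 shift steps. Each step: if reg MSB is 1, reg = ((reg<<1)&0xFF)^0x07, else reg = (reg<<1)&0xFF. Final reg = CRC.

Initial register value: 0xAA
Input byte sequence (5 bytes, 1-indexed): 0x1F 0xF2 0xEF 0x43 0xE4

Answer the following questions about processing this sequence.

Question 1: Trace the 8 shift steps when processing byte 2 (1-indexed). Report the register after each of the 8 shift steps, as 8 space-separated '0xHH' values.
Answer: 0xE7 0xC9 0x95 0x2D 0x5A 0xB4 0x6F 0xDE

Derivation:
After byte 1 (0x1F): reg=0x02
Register before byte 2: 0x02
After XOR with byte 0xF2: 0xF0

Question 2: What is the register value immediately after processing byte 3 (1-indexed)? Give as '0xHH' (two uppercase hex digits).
Answer: 0x97

Derivation:
After byte 1 (0x1F): reg=0x02
After byte 2 (0xF2): reg=0xDE
After byte 3 (0xEF): reg=0x97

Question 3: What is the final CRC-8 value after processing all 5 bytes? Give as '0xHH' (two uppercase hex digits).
Answer: 0x5C

Derivation:
After byte 1 (0x1F): reg=0x02
After byte 2 (0xF2): reg=0xDE
After byte 3 (0xEF): reg=0x97
After byte 4 (0x43): reg=0x22
After byte 5 (0xE4): reg=0x5C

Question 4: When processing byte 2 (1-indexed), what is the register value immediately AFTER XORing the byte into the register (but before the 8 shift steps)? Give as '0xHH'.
Register before byte 2: 0x02
Byte 2: 0xF2
0x02 XOR 0xF2 = 0xF0

Answer: 0xF0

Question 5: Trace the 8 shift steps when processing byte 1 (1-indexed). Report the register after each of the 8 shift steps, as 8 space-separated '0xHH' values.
Answer: 0x6D 0xDA 0xB3 0x61 0xC2 0x83 0x01 0x02

Derivation:
Register before byte 1: 0xAA
After XOR with byte 0x1F: 0xB5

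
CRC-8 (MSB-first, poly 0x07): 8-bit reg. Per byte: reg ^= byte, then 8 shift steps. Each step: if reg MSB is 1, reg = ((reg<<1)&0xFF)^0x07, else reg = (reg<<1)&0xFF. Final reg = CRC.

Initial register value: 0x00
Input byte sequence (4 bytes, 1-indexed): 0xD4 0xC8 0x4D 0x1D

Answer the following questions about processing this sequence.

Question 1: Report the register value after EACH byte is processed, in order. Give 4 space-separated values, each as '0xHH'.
0x22 0x98 0x25 0xA8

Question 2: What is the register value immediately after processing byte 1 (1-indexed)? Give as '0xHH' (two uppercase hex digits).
Answer: 0x22

Derivation:
After byte 1 (0xD4): reg=0x22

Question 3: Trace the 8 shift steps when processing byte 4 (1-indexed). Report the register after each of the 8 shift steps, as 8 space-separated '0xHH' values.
Answer: 0x70 0xE0 0xC7 0x89 0x15 0x2A 0x54 0xA8

Derivation:
After byte 1 (0xD4): reg=0x22
After byte 2 (0xC8): reg=0x98
After byte 3 (0x4D): reg=0x25
Register before byte 4: 0x25
After XOR with byte 0x1D: 0x38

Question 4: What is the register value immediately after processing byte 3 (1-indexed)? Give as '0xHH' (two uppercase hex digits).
Answer: 0x25

Derivation:
After byte 1 (0xD4): reg=0x22
After byte 2 (0xC8): reg=0x98
After byte 3 (0x4D): reg=0x25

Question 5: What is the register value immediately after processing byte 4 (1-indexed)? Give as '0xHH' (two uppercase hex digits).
After byte 1 (0xD4): reg=0x22
After byte 2 (0xC8): reg=0x98
After byte 3 (0x4D): reg=0x25
After byte 4 (0x1D): reg=0xA8

Answer: 0xA8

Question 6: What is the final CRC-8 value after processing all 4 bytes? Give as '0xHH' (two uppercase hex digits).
Answer: 0xA8

Derivation:
After byte 1 (0xD4): reg=0x22
After byte 2 (0xC8): reg=0x98
After byte 3 (0x4D): reg=0x25
After byte 4 (0x1D): reg=0xA8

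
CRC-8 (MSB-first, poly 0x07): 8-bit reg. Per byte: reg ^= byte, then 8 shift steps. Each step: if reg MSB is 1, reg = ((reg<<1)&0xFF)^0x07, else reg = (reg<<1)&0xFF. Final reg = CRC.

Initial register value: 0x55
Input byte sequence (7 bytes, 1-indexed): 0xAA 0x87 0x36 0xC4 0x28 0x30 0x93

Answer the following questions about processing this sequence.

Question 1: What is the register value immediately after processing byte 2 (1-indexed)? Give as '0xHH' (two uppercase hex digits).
Answer: 0x4B

Derivation:
After byte 1 (0xAA): reg=0xF3
After byte 2 (0x87): reg=0x4B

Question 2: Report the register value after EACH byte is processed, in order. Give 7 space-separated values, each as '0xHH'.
0xF3 0x4B 0x74 0x19 0x97 0x7C 0x83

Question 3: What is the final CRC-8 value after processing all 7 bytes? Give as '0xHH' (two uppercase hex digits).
After byte 1 (0xAA): reg=0xF3
After byte 2 (0x87): reg=0x4B
After byte 3 (0x36): reg=0x74
After byte 4 (0xC4): reg=0x19
After byte 5 (0x28): reg=0x97
After byte 6 (0x30): reg=0x7C
After byte 7 (0x93): reg=0x83

Answer: 0x83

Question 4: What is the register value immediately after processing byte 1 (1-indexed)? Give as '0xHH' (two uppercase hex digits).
After byte 1 (0xAA): reg=0xF3

Answer: 0xF3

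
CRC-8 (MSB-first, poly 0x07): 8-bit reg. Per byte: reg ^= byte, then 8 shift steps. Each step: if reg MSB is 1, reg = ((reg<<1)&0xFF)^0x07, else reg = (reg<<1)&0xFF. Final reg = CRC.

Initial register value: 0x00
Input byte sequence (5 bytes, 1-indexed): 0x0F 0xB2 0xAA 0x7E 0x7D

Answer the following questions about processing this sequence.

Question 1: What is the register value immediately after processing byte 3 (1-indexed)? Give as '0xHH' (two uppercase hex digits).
Answer: 0x7D

Derivation:
After byte 1 (0x0F): reg=0x2D
After byte 2 (0xB2): reg=0xD4
After byte 3 (0xAA): reg=0x7D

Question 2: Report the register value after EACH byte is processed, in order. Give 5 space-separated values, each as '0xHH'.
0x2D 0xD4 0x7D 0x09 0x4B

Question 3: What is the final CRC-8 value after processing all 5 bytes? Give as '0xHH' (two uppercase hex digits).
Answer: 0x4B

Derivation:
After byte 1 (0x0F): reg=0x2D
After byte 2 (0xB2): reg=0xD4
After byte 3 (0xAA): reg=0x7D
After byte 4 (0x7E): reg=0x09
After byte 5 (0x7D): reg=0x4B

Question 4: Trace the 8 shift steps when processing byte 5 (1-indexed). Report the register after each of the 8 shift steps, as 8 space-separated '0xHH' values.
Answer: 0xE8 0xD7 0xA9 0x55 0xAA 0x53 0xA6 0x4B

Derivation:
After byte 1 (0x0F): reg=0x2D
After byte 2 (0xB2): reg=0xD4
After byte 3 (0xAA): reg=0x7D
After byte 4 (0x7E): reg=0x09
Register before byte 5: 0x09
After XOR with byte 0x7D: 0x74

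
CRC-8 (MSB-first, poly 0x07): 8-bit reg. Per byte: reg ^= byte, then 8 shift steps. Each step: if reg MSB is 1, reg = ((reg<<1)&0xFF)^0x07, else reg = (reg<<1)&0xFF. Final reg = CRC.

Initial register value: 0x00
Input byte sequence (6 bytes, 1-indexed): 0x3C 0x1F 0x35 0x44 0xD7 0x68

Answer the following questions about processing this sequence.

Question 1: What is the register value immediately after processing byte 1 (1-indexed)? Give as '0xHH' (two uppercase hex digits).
After byte 1 (0x3C): reg=0xB4

Answer: 0xB4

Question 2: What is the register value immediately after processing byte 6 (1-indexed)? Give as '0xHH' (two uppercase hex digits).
Answer: 0x48

Derivation:
After byte 1 (0x3C): reg=0xB4
After byte 2 (0x1F): reg=0x58
After byte 3 (0x35): reg=0x04
After byte 4 (0x44): reg=0xC7
After byte 5 (0xD7): reg=0x70
After byte 6 (0x68): reg=0x48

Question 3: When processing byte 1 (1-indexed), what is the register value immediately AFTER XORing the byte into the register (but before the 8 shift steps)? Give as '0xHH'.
Register before byte 1: 0x00
Byte 1: 0x3C
0x00 XOR 0x3C = 0x3C

Answer: 0x3C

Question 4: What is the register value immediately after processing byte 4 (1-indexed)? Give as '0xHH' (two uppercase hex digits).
Answer: 0xC7

Derivation:
After byte 1 (0x3C): reg=0xB4
After byte 2 (0x1F): reg=0x58
After byte 3 (0x35): reg=0x04
After byte 4 (0x44): reg=0xC7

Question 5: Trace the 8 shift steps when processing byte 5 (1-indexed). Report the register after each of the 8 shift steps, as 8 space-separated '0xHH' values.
After byte 1 (0x3C): reg=0xB4
After byte 2 (0x1F): reg=0x58
After byte 3 (0x35): reg=0x04
After byte 4 (0x44): reg=0xC7
Register before byte 5: 0xC7
After XOR with byte 0xD7: 0x10

Answer: 0x20 0x40 0x80 0x07 0x0E 0x1C 0x38 0x70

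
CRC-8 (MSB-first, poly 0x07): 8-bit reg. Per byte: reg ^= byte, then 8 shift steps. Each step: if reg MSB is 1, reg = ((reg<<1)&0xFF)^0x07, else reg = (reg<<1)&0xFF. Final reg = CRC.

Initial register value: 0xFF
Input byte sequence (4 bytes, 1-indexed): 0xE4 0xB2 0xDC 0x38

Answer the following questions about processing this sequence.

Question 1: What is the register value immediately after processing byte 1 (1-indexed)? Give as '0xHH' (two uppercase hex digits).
Answer: 0x41

Derivation:
After byte 1 (0xE4): reg=0x41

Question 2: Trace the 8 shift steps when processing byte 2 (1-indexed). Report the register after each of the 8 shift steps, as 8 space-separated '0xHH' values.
Answer: 0xE1 0xC5 0x8D 0x1D 0x3A 0x74 0xE8 0xD7

Derivation:
After byte 1 (0xE4): reg=0x41
Register before byte 2: 0x41
After XOR with byte 0xB2: 0xF3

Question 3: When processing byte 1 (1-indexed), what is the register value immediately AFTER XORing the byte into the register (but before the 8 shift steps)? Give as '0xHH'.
Register before byte 1: 0xFF
Byte 1: 0xE4
0xFF XOR 0xE4 = 0x1B

Answer: 0x1B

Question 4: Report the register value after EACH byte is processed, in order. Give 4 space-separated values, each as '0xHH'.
0x41 0xD7 0x31 0x3F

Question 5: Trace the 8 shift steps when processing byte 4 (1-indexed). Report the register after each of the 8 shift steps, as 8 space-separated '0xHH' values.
Answer: 0x12 0x24 0x48 0x90 0x27 0x4E 0x9C 0x3F

Derivation:
After byte 1 (0xE4): reg=0x41
After byte 2 (0xB2): reg=0xD7
After byte 3 (0xDC): reg=0x31
Register before byte 4: 0x31
After XOR with byte 0x38: 0x09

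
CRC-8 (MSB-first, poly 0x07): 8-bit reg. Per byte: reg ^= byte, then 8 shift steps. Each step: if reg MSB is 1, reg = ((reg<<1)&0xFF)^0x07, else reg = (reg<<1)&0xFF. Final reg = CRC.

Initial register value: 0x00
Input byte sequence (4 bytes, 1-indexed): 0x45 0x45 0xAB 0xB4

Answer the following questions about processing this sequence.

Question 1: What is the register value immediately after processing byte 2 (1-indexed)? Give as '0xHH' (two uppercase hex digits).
Answer: 0xC6

Derivation:
After byte 1 (0x45): reg=0xDC
After byte 2 (0x45): reg=0xC6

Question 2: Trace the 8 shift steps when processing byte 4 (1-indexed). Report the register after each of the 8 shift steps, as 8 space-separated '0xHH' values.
After byte 1 (0x45): reg=0xDC
After byte 2 (0x45): reg=0xC6
After byte 3 (0xAB): reg=0x04
Register before byte 4: 0x04
After XOR with byte 0xB4: 0xB0

Answer: 0x67 0xCE 0x9B 0x31 0x62 0xC4 0x8F 0x19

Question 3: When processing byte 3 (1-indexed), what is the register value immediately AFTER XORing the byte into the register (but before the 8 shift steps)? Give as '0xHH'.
Register before byte 3: 0xC6
Byte 3: 0xAB
0xC6 XOR 0xAB = 0x6D

Answer: 0x6D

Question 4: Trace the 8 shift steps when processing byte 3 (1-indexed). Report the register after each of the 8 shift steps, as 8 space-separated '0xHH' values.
Answer: 0xDA 0xB3 0x61 0xC2 0x83 0x01 0x02 0x04

Derivation:
After byte 1 (0x45): reg=0xDC
After byte 2 (0x45): reg=0xC6
Register before byte 3: 0xC6
After XOR with byte 0xAB: 0x6D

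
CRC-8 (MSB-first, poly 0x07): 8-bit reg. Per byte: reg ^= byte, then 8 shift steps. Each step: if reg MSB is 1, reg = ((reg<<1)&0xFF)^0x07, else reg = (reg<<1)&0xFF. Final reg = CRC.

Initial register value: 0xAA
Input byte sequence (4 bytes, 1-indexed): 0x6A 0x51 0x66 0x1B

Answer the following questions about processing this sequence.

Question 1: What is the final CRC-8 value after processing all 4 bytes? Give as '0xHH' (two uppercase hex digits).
After byte 1 (0x6A): reg=0x4E
After byte 2 (0x51): reg=0x5D
After byte 3 (0x66): reg=0xA1
After byte 4 (0x1B): reg=0x2F

Answer: 0x2F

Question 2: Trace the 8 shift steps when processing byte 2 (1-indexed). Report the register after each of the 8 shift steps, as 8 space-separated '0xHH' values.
After byte 1 (0x6A): reg=0x4E
Register before byte 2: 0x4E
After XOR with byte 0x51: 0x1F

Answer: 0x3E 0x7C 0xF8 0xF7 0xE9 0xD5 0xAD 0x5D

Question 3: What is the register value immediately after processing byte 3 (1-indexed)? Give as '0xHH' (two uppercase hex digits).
Answer: 0xA1

Derivation:
After byte 1 (0x6A): reg=0x4E
After byte 2 (0x51): reg=0x5D
After byte 3 (0x66): reg=0xA1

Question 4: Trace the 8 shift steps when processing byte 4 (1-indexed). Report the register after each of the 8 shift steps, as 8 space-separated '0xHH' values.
After byte 1 (0x6A): reg=0x4E
After byte 2 (0x51): reg=0x5D
After byte 3 (0x66): reg=0xA1
Register before byte 4: 0xA1
After XOR with byte 0x1B: 0xBA

Answer: 0x73 0xE6 0xCB 0x91 0x25 0x4A 0x94 0x2F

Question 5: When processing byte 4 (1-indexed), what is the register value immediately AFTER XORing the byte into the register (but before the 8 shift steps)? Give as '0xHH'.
Answer: 0xBA

Derivation:
Register before byte 4: 0xA1
Byte 4: 0x1B
0xA1 XOR 0x1B = 0xBA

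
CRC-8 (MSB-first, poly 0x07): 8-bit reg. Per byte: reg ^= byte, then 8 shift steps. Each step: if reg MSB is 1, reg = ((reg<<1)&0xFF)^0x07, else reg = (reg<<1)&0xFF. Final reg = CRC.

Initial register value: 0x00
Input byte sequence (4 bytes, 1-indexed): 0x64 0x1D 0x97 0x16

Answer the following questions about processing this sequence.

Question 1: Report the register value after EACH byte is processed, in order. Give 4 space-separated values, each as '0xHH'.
0x3B 0xF2 0x3C 0xD6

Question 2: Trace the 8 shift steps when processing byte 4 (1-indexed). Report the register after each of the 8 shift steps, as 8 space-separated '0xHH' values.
Answer: 0x54 0xA8 0x57 0xAE 0x5B 0xB6 0x6B 0xD6

Derivation:
After byte 1 (0x64): reg=0x3B
After byte 2 (0x1D): reg=0xF2
After byte 3 (0x97): reg=0x3C
Register before byte 4: 0x3C
After XOR with byte 0x16: 0x2A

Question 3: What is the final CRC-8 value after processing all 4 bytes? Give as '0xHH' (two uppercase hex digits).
Answer: 0xD6

Derivation:
After byte 1 (0x64): reg=0x3B
After byte 2 (0x1D): reg=0xF2
After byte 3 (0x97): reg=0x3C
After byte 4 (0x16): reg=0xD6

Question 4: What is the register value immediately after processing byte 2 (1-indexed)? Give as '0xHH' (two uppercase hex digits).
After byte 1 (0x64): reg=0x3B
After byte 2 (0x1D): reg=0xF2

Answer: 0xF2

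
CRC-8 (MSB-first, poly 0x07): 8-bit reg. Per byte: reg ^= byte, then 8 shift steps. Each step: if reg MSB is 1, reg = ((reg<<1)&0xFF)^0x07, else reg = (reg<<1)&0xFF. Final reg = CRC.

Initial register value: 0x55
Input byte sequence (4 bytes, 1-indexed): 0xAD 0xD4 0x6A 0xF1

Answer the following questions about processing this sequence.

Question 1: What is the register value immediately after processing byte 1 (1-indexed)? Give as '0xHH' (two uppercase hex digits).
After byte 1 (0xAD): reg=0xE6

Answer: 0xE6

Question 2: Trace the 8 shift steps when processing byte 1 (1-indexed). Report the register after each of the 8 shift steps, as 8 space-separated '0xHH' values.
Register before byte 1: 0x55
After XOR with byte 0xAD: 0xF8

Answer: 0xF7 0xE9 0xD5 0xAD 0x5D 0xBA 0x73 0xE6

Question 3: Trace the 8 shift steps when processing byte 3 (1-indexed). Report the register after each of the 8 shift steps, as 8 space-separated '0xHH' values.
After byte 1 (0xAD): reg=0xE6
After byte 2 (0xD4): reg=0x9E
Register before byte 3: 0x9E
After XOR with byte 0x6A: 0xF4

Answer: 0xEF 0xD9 0xB5 0x6D 0xDA 0xB3 0x61 0xC2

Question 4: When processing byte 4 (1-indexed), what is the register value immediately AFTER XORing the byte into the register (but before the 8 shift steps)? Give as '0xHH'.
Register before byte 4: 0xC2
Byte 4: 0xF1
0xC2 XOR 0xF1 = 0x33

Answer: 0x33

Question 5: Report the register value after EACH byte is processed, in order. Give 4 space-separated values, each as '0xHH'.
0xE6 0x9E 0xC2 0x99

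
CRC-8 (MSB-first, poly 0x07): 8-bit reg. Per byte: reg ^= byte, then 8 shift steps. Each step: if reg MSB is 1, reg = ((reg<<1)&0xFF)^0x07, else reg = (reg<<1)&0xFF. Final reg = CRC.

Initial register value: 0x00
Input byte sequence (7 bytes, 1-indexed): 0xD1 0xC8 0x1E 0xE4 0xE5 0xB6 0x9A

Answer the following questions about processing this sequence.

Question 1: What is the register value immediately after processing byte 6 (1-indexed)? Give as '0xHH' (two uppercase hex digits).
After byte 1 (0xD1): reg=0x39
After byte 2 (0xC8): reg=0xD9
After byte 3 (0x1E): reg=0x5B
After byte 4 (0xE4): reg=0x34
After byte 5 (0xE5): reg=0x39
After byte 6 (0xB6): reg=0xA4

Answer: 0xA4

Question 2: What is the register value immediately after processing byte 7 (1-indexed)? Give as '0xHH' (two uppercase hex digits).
After byte 1 (0xD1): reg=0x39
After byte 2 (0xC8): reg=0xD9
After byte 3 (0x1E): reg=0x5B
After byte 4 (0xE4): reg=0x34
After byte 5 (0xE5): reg=0x39
After byte 6 (0xB6): reg=0xA4
After byte 7 (0x9A): reg=0xBA

Answer: 0xBA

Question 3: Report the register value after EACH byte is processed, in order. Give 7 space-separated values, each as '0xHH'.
0x39 0xD9 0x5B 0x34 0x39 0xA4 0xBA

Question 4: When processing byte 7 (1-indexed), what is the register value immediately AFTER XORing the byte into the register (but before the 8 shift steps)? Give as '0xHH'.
Register before byte 7: 0xA4
Byte 7: 0x9A
0xA4 XOR 0x9A = 0x3E

Answer: 0x3E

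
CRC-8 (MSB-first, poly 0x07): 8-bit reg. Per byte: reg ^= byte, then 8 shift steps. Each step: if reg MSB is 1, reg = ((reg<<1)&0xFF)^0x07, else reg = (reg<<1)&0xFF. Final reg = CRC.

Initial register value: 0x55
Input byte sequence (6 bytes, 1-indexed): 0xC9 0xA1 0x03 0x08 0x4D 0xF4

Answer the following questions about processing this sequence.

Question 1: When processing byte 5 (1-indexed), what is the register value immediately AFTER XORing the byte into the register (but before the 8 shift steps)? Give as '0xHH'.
Answer: 0xD7

Derivation:
Register before byte 5: 0x9A
Byte 5: 0x4D
0x9A XOR 0x4D = 0xD7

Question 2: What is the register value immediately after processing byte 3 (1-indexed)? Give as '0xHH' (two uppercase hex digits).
After byte 1 (0xC9): reg=0xDD
After byte 2 (0xA1): reg=0x73
After byte 3 (0x03): reg=0x57

Answer: 0x57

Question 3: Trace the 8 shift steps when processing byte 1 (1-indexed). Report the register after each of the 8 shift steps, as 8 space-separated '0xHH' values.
Register before byte 1: 0x55
After XOR with byte 0xC9: 0x9C

Answer: 0x3F 0x7E 0xFC 0xFF 0xF9 0xF5 0xED 0xDD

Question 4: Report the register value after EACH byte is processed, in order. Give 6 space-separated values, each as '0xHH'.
0xDD 0x73 0x57 0x9A 0x2B 0x13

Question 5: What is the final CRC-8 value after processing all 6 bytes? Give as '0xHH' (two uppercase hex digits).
After byte 1 (0xC9): reg=0xDD
After byte 2 (0xA1): reg=0x73
After byte 3 (0x03): reg=0x57
After byte 4 (0x08): reg=0x9A
After byte 5 (0x4D): reg=0x2B
After byte 6 (0xF4): reg=0x13

Answer: 0x13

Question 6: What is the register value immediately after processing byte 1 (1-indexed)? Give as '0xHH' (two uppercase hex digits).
After byte 1 (0xC9): reg=0xDD

Answer: 0xDD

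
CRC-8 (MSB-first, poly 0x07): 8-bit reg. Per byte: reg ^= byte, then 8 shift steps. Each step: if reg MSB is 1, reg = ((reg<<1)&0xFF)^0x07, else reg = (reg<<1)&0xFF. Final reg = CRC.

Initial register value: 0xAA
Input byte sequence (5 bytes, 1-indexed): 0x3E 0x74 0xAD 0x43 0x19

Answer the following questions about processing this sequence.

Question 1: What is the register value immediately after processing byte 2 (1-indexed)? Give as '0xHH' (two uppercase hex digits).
After byte 1 (0x3E): reg=0xE5
After byte 2 (0x74): reg=0xFE

Answer: 0xFE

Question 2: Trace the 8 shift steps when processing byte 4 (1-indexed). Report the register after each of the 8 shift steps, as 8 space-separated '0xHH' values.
After byte 1 (0x3E): reg=0xE5
After byte 2 (0x74): reg=0xFE
After byte 3 (0xAD): reg=0xBE
Register before byte 4: 0xBE
After XOR with byte 0x43: 0xFD

Answer: 0xFD 0xFD 0xFD 0xFD 0xFD 0xFD 0xFD 0xFD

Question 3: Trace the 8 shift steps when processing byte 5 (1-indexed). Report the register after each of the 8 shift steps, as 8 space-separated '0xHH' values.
After byte 1 (0x3E): reg=0xE5
After byte 2 (0x74): reg=0xFE
After byte 3 (0xAD): reg=0xBE
After byte 4 (0x43): reg=0xFD
Register before byte 5: 0xFD
After XOR with byte 0x19: 0xE4

Answer: 0xCF 0x99 0x35 0x6A 0xD4 0xAF 0x59 0xB2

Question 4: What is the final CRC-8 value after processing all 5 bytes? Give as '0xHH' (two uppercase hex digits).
Answer: 0xB2

Derivation:
After byte 1 (0x3E): reg=0xE5
After byte 2 (0x74): reg=0xFE
After byte 3 (0xAD): reg=0xBE
After byte 4 (0x43): reg=0xFD
After byte 5 (0x19): reg=0xB2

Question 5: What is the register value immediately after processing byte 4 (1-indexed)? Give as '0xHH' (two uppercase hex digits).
After byte 1 (0x3E): reg=0xE5
After byte 2 (0x74): reg=0xFE
After byte 3 (0xAD): reg=0xBE
After byte 4 (0x43): reg=0xFD

Answer: 0xFD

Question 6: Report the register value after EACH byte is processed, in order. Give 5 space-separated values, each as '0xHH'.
0xE5 0xFE 0xBE 0xFD 0xB2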